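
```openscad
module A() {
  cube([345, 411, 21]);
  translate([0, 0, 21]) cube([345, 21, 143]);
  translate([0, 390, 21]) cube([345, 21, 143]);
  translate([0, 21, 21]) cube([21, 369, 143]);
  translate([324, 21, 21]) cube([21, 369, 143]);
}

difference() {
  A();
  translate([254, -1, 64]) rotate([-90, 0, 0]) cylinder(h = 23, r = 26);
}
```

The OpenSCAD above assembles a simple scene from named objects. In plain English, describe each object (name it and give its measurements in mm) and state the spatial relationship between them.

A is an open-topped rectangular box: outside dimensions 345×411×164 mm, with a uniform wall and base thickness of 21 mm. The base is a full 345×411 slab on the floor; four walls sit on top of the base. The front and back walls (the −y and +y sides) span the full width; the two side walls fit between them.

The open box has a circular hole of radius 26 mm through its front wall, centred at (x = 254, z = 64).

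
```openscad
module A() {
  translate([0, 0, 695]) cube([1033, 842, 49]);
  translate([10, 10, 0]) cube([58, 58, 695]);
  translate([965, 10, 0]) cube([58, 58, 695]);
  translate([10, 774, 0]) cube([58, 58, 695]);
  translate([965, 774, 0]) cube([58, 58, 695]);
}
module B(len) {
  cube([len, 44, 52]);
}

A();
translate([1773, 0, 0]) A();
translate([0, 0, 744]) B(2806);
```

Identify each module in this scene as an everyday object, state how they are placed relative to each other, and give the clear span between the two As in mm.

A is a table. B is a beam. A beam spans the tops of two tables. The clear span between the two tables is 740 mm.

Second table starts at x = 1773; first ends at x = 1033; clear span = 1773 − 1033 = 740 mm.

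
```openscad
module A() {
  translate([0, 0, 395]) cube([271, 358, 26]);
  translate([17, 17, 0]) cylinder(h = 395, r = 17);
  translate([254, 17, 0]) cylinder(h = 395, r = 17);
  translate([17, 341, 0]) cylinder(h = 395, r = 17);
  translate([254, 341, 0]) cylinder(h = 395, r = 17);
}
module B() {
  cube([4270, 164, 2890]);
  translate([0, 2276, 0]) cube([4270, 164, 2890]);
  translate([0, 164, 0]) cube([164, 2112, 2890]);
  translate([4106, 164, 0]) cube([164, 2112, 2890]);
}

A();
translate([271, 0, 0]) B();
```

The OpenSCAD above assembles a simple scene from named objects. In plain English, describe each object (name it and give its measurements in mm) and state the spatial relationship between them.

A is a four-legged stool. The seat is 271×358 mm, 26 mm thick, top at z = 421 mm. It stands on four round legs, each 34 mm in diameter, from z = 0 to the seat underside, each leg's axis is inset half a diameter from the nearest pair of seat edges (so the leg's bounding box is flush with the corner).

B is the wall frame of a small rectangular building: four walls, each 2890 mm tall and 164 mm thick, enclosing a footprint 4270 mm (x) by 2440 mm (y) outside-to-outside, with no floor or roof. The front and back walls (the −y and +y sides) span the full width; the two side walls fit between them.

The house frame is against the stool's +x side, with their −y faces flush.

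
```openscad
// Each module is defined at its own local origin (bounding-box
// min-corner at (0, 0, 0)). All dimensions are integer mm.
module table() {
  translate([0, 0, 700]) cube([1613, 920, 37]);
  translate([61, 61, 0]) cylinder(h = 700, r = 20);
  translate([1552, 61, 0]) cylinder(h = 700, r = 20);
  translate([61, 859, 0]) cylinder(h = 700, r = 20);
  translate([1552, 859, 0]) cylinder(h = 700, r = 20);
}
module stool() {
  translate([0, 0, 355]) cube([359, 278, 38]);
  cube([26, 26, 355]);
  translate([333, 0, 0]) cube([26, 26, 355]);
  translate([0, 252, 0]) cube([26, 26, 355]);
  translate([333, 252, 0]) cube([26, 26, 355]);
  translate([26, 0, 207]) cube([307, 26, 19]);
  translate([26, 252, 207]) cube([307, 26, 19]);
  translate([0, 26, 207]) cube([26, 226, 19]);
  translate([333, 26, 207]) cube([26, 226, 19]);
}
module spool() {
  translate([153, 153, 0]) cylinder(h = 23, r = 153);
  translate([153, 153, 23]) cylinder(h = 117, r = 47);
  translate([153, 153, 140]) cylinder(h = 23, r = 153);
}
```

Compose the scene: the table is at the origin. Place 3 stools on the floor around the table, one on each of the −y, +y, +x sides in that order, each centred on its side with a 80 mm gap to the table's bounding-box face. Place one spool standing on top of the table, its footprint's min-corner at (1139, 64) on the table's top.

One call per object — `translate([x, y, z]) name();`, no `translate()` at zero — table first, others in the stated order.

table();
translate([627, -358, 0]) stool();
translate([627, 1000, 0]) stool();
translate([1693, 321, 0]) stool();
translate([1139, 64, 737]) spool();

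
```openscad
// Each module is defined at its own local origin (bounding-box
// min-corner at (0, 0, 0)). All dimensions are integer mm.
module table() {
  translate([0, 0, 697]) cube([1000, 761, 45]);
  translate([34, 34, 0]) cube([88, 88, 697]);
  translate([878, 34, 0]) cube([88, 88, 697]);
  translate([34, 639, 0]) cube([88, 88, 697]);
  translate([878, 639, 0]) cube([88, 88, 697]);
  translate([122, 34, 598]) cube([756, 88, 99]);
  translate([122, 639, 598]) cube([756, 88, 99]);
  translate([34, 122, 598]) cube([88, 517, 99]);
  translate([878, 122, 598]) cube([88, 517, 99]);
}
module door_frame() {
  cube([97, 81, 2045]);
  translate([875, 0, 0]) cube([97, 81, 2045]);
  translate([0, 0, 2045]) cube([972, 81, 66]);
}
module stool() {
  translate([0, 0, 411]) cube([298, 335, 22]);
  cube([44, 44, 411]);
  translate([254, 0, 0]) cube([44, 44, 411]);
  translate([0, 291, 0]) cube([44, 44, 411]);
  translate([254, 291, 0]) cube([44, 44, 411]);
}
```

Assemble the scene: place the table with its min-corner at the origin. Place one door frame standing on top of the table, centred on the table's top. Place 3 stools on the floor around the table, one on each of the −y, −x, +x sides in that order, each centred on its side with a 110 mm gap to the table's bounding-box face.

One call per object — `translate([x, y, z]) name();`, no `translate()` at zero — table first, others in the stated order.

table();
translate([14, 340, 742]) door_frame();
translate([351, -445, 0]) stool();
translate([-408, 213, 0]) stool();
translate([1110, 213, 0]) stool();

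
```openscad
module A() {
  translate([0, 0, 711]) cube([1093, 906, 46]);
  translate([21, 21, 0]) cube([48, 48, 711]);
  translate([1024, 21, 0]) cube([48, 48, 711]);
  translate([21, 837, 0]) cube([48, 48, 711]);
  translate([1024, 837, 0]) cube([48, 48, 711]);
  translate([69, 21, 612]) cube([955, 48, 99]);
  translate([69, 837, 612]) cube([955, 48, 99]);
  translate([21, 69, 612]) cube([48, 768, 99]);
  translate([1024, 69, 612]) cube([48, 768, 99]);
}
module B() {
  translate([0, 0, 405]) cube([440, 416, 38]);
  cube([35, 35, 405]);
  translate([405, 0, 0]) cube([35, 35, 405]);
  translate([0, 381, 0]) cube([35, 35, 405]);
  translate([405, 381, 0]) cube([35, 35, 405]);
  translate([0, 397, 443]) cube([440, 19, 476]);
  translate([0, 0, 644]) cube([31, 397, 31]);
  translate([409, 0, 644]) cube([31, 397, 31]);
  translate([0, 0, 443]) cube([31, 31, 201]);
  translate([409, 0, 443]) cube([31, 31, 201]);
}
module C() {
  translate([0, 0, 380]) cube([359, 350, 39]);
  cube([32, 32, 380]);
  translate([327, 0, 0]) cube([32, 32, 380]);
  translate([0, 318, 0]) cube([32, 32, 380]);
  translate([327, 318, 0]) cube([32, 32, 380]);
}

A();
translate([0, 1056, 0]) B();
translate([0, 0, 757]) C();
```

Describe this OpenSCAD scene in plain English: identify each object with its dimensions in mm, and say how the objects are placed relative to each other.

A is a table with a 1093×906 mm rectangular top, 46 mm thick, top surface at z = 757 mm, supported by four 48×48 mm square legs, each inset 21 mm from the nearest pair of top edges, running from the floor. Four apron rails, 48 mm thick and 99 mm tall, run between adjacent legs with their top edges flush with the underside of the top and their outer faces flush with the legs' outer faces.

B is a chair. The seat is a 440×416×38 mm slab with its top at z = 443 mm, on four 35×35 mm corner legs (flush with the seat edges, standing on z = 0). A flat backrest 19 mm thick, 476 mm tall, spans the full seat width and rises from the seat top along its +y edge, rear face flush with the rear of the seat. Two armrests of 31×31 mm section run along each side from the seat's front edge to the front of the backrest, top faces 232 mm above the seat top and outer faces flush with the seat's x-edges; a 31×31 mm post under the front of each armrest stands on the seat at the front corner.

C is a four-legged stool. The seat is 359×350 mm, 39 mm thick, top at z = 419 mm. It stands on four square legs, each 32×32 mm in cross-section, from z = 0 to the seat underside, each flush with a corner of the seat.

The chair is on the floor beside the table on its +y side. The stool is on top of the table.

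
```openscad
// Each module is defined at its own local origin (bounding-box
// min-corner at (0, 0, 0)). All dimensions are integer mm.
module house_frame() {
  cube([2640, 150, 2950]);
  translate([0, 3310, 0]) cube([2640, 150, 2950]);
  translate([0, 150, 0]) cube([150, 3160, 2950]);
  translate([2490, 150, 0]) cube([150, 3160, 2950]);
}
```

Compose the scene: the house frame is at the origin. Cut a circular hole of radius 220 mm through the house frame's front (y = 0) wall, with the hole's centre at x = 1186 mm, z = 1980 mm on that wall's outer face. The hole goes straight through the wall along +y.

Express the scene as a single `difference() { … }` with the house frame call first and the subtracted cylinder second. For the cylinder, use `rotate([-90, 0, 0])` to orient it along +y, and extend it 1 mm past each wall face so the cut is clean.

difference() {
  house_frame();
  translate([1186, -1, 1980]) rotate([-90, 0, 0]) cylinder(h = 152, r = 220);
}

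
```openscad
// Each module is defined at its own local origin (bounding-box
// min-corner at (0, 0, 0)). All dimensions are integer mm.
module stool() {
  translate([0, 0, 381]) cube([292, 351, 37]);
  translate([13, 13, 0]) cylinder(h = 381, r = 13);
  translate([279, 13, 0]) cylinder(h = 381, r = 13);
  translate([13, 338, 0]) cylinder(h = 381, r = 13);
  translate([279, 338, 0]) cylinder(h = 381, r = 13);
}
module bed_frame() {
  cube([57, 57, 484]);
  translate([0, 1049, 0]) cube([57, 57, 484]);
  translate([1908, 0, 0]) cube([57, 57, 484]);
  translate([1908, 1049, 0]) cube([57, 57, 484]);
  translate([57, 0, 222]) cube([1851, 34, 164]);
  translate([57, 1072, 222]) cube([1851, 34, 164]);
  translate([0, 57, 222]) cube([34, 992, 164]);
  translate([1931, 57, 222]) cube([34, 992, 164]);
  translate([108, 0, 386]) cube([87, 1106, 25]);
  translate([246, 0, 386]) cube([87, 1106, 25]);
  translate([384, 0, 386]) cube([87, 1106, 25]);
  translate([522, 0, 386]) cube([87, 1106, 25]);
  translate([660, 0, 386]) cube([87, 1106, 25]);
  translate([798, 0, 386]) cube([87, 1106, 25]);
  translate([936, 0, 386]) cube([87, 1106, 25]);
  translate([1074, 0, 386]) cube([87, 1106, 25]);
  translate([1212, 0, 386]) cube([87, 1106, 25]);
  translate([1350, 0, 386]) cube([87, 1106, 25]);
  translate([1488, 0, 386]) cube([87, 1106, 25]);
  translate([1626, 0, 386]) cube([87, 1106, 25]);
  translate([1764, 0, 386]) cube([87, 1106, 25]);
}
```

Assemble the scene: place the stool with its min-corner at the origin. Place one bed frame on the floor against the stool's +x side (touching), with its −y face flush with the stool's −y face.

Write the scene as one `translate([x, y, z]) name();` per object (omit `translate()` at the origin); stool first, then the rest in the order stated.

stool();
translate([292, 0, 0]) bed_frame();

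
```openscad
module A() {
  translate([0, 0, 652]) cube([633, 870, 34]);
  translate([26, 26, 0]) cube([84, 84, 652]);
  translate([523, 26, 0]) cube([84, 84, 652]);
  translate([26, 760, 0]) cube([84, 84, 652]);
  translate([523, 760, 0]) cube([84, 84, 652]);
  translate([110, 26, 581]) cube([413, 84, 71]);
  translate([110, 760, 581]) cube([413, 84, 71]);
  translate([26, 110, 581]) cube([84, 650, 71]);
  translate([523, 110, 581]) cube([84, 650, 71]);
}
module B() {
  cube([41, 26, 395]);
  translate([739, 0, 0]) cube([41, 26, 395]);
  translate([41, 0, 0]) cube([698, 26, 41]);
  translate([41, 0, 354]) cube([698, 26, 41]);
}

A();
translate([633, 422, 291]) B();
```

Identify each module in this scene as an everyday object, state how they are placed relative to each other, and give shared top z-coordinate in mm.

Both tops at z = 686 mm.

A is a table. B is a picture frame. The picture frame is beside the table with their tops flush at z = 686. The shared top z-coordinate is 686 mm.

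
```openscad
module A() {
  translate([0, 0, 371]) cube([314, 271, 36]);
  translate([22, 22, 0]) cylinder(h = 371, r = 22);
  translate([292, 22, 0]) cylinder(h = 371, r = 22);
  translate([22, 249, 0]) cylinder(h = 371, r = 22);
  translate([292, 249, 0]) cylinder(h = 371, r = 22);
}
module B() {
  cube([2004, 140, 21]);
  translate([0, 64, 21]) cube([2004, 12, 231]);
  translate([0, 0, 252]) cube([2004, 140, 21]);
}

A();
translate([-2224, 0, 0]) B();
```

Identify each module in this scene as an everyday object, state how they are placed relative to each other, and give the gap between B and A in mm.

A is a stool. B is an I-beam. The I-beam is on the floor beside the stool on its −x side. The gap between the I-beam and the stool is 220 mm.

The I-beam's nearest face is 220 mm from the stool's −x face.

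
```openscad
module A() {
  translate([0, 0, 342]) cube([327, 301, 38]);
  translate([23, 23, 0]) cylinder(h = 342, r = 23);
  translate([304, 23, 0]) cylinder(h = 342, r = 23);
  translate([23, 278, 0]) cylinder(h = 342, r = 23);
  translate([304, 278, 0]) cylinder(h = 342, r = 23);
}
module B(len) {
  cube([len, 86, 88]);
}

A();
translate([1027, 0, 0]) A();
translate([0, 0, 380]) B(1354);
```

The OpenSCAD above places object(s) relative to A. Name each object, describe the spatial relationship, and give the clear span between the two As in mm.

A is a stool. B is a beam. A beam spans the tops of two stools. The clear span between the two stools is 700 mm.

Second stool starts at x = 1027; first ends at x = 327; clear span = 1027 − 327 = 700 mm.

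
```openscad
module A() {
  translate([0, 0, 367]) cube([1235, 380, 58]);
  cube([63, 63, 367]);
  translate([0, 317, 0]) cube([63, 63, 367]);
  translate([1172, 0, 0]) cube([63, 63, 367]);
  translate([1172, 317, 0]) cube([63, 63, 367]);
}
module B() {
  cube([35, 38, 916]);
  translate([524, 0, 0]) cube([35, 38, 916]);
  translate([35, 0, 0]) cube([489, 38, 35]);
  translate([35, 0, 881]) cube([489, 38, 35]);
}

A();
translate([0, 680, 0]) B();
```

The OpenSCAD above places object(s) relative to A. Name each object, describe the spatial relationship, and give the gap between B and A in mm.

The picture frame's nearest face is 300 mm from the bench's +y face.

A is a bench. B is a picture frame. The picture frame is on the floor beside the bench on its +y side. The gap between the picture frame and the bench is 300 mm.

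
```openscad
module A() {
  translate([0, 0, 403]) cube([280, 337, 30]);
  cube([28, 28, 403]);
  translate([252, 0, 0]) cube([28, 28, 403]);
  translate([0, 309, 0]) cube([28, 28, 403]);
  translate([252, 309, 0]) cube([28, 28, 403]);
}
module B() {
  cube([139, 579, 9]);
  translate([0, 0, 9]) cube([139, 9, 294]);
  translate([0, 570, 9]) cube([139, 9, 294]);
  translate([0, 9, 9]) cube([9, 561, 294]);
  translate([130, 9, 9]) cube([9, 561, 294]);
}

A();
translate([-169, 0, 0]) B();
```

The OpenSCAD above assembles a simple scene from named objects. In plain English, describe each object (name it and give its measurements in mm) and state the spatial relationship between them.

A is a four-legged stool. The seat is a 280×337×30 mm slab whose top surface is at z = 433 mm; four square legs, each 28×28 mm in cross-section, run from the floor (z = 0) to the underside of the seat, each flush with a corner of the seat.

B is an open storage box with external size 139×579×303 mm and wall thickness 9 mm (the base is also 9 mm thick). The base covers the whole footprint; the four walls stand on the base, with the y-facing walls full-width and the x-facing walls fitting between their inner faces.

The open box is on the floor beside the stool on its −x side.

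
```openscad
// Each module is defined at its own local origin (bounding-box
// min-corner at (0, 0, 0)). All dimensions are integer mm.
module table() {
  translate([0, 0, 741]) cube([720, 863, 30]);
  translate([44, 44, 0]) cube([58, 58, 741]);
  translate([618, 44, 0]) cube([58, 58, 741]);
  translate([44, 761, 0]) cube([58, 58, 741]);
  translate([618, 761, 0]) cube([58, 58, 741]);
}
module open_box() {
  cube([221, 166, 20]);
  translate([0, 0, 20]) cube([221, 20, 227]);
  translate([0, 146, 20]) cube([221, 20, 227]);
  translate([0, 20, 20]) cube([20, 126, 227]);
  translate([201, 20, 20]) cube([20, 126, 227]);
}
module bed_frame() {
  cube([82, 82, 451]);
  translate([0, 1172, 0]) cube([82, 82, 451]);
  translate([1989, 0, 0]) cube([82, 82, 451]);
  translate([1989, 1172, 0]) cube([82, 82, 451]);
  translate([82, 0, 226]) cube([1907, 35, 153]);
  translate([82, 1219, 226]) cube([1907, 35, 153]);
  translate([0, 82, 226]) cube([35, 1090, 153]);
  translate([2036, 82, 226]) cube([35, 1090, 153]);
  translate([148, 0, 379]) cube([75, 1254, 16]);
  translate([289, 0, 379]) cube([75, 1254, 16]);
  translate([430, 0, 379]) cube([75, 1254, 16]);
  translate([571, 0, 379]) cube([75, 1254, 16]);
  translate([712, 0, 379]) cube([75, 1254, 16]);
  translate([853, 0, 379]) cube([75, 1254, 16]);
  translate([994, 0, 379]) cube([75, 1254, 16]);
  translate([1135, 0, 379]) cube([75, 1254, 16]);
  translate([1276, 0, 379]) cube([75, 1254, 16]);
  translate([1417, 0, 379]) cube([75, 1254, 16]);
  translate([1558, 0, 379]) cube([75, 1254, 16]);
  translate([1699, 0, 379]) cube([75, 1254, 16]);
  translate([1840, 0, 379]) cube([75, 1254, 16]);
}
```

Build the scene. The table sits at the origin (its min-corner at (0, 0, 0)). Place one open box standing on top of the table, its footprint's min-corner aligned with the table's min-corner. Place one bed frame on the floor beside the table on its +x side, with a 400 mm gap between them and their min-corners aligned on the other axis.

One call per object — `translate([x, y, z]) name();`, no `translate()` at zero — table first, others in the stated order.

table();
translate([0, 0, 771]) open_box();
translate([1120, 0, 0]) bed_frame();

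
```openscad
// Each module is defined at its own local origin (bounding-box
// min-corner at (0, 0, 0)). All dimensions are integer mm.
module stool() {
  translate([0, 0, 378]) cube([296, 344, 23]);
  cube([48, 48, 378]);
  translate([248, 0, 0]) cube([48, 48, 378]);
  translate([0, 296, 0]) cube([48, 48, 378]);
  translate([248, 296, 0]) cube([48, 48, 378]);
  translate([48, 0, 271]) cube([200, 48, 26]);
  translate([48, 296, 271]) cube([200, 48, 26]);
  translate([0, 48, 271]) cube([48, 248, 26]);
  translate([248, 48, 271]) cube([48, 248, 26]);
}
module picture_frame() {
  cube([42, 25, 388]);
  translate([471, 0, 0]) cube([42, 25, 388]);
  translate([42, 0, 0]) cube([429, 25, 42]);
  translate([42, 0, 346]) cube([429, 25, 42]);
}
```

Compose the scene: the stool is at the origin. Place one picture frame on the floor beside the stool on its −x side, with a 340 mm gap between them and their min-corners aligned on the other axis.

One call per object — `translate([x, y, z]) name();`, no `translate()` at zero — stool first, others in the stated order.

stool();
translate([-853, 0, 0]) picture_frame();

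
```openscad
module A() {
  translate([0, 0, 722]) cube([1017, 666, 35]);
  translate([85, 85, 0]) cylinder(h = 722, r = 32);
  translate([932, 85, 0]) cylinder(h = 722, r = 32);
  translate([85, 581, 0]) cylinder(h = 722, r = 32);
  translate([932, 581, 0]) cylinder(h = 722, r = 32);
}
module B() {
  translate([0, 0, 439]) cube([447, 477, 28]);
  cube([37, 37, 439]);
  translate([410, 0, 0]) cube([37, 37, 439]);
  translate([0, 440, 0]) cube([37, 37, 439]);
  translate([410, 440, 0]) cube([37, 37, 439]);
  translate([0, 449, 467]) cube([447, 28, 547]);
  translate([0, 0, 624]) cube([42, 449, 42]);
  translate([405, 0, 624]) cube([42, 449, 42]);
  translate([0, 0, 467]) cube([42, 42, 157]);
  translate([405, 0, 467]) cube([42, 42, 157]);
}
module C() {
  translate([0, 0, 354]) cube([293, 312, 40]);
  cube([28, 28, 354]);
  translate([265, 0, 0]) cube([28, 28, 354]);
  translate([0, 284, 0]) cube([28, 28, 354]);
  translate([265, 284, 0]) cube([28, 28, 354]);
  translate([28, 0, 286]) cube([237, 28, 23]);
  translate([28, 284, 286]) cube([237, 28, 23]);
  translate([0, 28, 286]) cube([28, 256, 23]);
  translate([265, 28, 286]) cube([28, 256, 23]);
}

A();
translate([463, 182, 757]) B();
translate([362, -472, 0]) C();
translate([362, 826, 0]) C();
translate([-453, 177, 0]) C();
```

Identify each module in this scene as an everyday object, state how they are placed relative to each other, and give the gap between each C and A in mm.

Each stool's nearest face is 160 mm from the table's bounding box.

A is a table. B is a chair. C is a stool. The chair is on top of the table. Three stools sit around the table at the −y, +y, −x sides. The gap between each stool and the table is 160 mm.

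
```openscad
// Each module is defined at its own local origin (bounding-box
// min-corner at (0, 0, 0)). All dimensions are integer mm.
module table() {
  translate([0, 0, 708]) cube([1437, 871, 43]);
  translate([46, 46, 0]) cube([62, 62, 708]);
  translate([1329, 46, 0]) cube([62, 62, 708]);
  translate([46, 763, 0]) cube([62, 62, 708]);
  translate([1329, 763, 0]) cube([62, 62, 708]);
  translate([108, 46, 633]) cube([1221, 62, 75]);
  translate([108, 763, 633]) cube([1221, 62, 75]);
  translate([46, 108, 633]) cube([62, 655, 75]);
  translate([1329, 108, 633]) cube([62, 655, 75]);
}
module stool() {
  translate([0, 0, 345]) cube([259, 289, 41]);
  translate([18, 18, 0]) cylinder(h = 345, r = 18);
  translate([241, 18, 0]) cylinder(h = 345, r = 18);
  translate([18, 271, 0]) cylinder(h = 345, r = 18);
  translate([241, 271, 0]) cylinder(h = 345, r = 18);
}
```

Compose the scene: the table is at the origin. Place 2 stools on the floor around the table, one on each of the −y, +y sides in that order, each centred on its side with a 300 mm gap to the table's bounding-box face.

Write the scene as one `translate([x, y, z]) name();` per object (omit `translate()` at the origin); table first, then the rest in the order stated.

table();
translate([589, -589, 0]) stool();
translate([589, 1171, 0]) stool();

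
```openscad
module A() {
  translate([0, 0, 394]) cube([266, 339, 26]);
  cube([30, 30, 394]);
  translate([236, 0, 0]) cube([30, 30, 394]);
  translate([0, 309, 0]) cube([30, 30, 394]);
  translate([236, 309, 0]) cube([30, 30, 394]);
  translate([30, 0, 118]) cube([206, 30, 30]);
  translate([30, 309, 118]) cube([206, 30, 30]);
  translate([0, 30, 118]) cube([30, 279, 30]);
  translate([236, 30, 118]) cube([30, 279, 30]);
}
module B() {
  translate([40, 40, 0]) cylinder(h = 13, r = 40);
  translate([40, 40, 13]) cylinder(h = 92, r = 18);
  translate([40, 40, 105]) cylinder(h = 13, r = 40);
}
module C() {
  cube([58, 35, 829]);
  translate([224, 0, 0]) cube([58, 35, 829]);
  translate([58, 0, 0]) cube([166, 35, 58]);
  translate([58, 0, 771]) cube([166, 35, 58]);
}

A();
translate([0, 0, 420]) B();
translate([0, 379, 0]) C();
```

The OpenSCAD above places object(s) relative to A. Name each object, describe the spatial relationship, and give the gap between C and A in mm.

The picture frame's nearest face is 40 mm from the stool's +y face.

A is a stool. B is a spool. C is a picture frame. The spool is on top of the stool. The picture frame is on the floor beside the stool on its +y side. The gap between the picture frame and the stool is 40 mm.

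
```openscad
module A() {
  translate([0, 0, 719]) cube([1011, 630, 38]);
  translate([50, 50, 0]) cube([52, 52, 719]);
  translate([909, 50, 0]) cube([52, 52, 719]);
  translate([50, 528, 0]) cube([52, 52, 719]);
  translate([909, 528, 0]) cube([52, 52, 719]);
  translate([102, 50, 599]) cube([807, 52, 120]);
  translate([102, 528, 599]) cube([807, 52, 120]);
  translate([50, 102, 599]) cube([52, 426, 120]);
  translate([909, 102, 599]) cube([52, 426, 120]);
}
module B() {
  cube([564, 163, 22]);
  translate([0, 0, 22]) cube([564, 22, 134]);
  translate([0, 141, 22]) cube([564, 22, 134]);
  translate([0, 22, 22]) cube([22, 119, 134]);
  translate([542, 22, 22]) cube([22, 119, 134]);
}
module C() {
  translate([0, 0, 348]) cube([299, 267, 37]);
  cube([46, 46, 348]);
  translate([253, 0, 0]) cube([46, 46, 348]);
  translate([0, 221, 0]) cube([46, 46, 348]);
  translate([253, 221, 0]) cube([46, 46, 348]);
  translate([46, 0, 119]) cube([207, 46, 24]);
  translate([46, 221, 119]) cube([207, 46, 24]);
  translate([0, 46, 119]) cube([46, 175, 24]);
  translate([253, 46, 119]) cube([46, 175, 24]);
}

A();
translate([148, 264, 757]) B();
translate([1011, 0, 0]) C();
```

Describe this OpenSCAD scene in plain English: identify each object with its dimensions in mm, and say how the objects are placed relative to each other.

A is a table with a 1011×630 mm rectangular top, 38 mm thick, top surface at z = 757 mm, supported by four 52×52 mm square legs, each inset 50 mm from the nearest pair of top edges, running from the floor. Four apron rails, 52 mm thick and 120 mm tall, run between adjacent legs with their top edges flush with the underside of the top and their outer faces flush with the legs' outer faces.

B is an open-topped rectangular box: outside dimensions 564×163×156 mm, with a uniform wall and base thickness of 22 mm. The base is a full 564×163 slab on the floor; four walls sit on top of the base. The front and back walls (the −y and +y sides) span the full width; the two side walls fit between them.

C is a four-legged stool. The seat is 299×267 mm, 37 mm thick, top at z = 385 mm. It stands on four square legs, each 46×46 mm in cross-section, from z = 0 to the seat underside, each flush with a corner of the seat. Four stretchers, 46 mm wide and 24 mm tall, connect adjacent legs with their undersides at z = 119 mm, each running between the inner faces of the legs it joins and aligned with the legs' outer faces on the other axis.

The open box is on top of the table. The stool is against the table's +x side, with their −y faces flush.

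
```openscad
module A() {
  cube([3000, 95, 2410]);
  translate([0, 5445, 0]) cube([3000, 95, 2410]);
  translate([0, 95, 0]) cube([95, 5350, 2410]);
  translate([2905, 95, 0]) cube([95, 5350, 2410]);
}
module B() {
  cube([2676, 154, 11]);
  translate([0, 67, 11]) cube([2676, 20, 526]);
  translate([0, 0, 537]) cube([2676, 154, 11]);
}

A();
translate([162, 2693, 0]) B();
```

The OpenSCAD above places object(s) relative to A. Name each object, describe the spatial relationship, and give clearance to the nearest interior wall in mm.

A is a house frame. B is an I-beam. The I-beam sits inside the house frame, centred. The clearance to the nearest interior wall is 67 mm.

Clearances: x = 67, y = 2598; minimum 67 mm.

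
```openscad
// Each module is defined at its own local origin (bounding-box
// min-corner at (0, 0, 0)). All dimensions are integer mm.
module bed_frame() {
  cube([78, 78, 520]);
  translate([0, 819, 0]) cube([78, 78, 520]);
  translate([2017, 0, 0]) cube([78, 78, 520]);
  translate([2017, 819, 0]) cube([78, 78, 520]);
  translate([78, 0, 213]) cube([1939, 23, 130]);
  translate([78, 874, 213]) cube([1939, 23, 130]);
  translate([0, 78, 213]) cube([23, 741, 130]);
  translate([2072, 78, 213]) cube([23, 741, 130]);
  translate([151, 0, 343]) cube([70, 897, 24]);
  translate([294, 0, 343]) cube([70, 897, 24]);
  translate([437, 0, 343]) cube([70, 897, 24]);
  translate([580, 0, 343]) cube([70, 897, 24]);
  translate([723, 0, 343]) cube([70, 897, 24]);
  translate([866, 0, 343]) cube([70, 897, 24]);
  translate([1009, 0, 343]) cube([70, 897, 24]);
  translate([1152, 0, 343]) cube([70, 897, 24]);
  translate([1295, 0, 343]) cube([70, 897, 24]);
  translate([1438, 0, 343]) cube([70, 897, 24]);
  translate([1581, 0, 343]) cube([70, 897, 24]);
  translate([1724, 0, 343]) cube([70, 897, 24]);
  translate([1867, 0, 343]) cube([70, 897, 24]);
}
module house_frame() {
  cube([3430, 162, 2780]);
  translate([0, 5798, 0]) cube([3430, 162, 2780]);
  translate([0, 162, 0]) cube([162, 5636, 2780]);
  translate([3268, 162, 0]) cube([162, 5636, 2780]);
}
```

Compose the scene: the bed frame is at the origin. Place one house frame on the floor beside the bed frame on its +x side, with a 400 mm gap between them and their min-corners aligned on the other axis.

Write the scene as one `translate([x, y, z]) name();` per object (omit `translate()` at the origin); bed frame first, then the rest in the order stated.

bed_frame();
translate([2495, 0, 0]) house_frame();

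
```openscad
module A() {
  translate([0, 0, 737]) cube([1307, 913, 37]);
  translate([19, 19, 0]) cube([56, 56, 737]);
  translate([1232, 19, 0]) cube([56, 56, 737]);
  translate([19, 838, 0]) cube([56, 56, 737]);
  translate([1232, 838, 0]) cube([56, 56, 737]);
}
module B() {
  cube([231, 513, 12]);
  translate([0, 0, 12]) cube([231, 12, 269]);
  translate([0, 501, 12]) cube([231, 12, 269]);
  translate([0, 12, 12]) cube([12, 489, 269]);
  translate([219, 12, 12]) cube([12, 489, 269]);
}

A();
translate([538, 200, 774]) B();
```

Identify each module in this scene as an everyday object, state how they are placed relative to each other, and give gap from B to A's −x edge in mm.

The open box's min-x is at 538; the table's min-x is 0; gap = 538 mm.

A is a table. B is an open box. The open box is on top of the table, centred. The gap from the open box to the table's −x edge is 538 mm.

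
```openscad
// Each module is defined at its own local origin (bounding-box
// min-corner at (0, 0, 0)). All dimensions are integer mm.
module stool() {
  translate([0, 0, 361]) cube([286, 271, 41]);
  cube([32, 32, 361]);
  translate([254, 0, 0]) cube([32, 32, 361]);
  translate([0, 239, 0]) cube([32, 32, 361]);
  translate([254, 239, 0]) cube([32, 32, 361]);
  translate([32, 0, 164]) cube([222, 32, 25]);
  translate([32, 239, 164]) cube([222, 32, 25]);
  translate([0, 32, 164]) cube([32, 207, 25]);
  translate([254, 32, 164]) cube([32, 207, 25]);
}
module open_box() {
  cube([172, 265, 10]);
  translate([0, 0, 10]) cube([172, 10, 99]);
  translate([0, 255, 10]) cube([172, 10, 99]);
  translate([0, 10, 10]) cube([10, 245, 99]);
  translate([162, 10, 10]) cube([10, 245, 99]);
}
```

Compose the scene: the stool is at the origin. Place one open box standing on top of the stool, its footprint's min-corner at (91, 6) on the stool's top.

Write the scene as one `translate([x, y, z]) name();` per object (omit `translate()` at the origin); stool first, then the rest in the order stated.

stool();
translate([91, 6, 402]) open_box();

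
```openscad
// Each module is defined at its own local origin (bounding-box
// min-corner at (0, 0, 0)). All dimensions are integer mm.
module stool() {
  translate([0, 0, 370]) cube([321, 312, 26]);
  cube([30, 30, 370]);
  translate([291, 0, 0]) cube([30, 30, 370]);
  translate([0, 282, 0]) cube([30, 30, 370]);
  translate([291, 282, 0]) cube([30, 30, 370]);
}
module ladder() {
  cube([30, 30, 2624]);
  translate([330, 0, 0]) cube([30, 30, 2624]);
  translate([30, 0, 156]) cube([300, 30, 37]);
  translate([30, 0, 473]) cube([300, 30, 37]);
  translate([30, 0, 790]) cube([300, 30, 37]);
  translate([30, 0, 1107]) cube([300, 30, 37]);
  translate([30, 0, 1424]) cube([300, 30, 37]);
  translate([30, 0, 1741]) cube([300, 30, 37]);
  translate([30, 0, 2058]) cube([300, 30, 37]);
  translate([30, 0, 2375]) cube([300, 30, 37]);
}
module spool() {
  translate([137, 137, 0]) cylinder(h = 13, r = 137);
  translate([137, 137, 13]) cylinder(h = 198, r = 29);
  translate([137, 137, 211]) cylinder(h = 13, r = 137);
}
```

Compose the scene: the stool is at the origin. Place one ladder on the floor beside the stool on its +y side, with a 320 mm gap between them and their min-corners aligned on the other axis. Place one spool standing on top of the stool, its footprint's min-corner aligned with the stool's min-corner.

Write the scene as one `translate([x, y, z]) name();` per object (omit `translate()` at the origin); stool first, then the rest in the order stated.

stool();
translate([0, 632, 0]) ladder();
translate([0, 0, 396]) spool();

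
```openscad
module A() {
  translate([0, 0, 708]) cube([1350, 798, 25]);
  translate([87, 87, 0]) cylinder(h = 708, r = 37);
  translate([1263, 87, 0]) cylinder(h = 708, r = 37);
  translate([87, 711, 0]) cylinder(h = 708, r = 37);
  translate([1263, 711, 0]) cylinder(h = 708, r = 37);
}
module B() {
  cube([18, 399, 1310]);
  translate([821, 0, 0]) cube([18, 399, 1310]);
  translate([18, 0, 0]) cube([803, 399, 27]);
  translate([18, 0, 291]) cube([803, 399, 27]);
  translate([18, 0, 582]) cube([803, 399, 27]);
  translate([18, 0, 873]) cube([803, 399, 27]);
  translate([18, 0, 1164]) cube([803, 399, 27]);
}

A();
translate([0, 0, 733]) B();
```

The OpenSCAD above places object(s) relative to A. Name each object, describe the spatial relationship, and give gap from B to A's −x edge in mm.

The bookshelf's min-x is at 0; the table's min-x is 0; gap = 0 mm.

A is a table. B is a bookshelf. The bookshelf is on top of the table. The gap from the bookshelf to the table's −x edge is 0 mm.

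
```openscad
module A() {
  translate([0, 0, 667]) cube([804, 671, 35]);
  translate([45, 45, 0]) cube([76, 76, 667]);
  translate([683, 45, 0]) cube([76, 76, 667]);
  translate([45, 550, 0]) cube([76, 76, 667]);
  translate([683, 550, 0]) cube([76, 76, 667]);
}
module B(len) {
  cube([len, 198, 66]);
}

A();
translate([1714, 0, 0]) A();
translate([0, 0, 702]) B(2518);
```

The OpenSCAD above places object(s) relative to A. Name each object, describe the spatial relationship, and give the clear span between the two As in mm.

A is a table. B is a beam. A beam spans the tops of two tables. The clear span between the two tables is 910 mm.

Second table starts at x = 1714; first ends at x = 804; clear span = 1714 − 804 = 910 mm.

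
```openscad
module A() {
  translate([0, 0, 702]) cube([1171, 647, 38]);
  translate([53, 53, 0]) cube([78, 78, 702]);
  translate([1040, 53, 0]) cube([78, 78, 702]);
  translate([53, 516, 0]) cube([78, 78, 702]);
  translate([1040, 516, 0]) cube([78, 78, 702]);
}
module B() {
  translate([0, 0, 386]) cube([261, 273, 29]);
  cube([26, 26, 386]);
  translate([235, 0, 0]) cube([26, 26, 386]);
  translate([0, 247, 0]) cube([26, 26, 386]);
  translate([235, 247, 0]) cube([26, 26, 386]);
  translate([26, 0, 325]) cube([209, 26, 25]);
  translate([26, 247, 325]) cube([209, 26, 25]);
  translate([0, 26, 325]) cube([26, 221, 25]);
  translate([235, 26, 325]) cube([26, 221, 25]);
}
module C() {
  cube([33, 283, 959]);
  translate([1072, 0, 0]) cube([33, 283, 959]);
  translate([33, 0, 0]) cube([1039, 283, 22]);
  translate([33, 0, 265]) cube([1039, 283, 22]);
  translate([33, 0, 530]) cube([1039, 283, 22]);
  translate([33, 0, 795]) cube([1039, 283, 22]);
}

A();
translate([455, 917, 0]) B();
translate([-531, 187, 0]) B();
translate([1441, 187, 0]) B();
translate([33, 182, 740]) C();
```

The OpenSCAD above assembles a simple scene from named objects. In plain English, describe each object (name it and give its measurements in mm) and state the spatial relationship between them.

A is a rectangular dining table. The top is 1171×647×38 mm with its upper surface at z = 740 mm. It stands on four 78×78 mm square legs, each inset 53 mm from the nearest pair of top edges, running from the floor to the underside of the top.

B is a four-legged stool. The seat is a 261×273×29 mm slab whose top surface is at z = 415 mm; four square legs, each 26×26 mm in cross-section, run from the floor (z = 0) to the underside of the seat, each flush with a corner of the seat. Four stretchers, 26 mm wide and 25 mm tall, connect adjacent legs with their undersides at z = 325 mm, each running between the inner faces of the legs it joins and aligned with the legs' outer faces on the other axis.

C is an open bookshelf. Two side panels, each 33 mm thick, 283 mm deep and 959 mm tall, stand 1105 mm apart (outside-to-outside). Between them sit 4 shelves, each 22 mm thick and 283 mm deep, spanning the full gap between the sides. The bottom shelf rests on the floor (its underside at z = 0) and the clear gap between one shelf's top and the next shelf's underside is 243 mm.

Three stools sit around the table at the +y, −x, +x sides. The bookshelf is on top of the table, centred.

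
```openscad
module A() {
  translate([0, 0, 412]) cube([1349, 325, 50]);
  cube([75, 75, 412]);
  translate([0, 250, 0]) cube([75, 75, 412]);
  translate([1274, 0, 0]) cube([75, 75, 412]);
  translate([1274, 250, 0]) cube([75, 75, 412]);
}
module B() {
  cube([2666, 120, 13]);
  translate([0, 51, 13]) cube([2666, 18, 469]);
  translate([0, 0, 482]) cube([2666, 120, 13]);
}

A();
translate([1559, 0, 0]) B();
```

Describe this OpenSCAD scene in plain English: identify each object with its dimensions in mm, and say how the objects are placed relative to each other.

A is a bench: a 1349×325 mm seat slab, 50 mm thick, top at z = 462 mm, on four 75×75 mm square legs flush with the seat corners and standing on z = 0.

B is an I-beam lying along x, 2666 mm long. Overall section height 495 mm. Two flanges 120 mm wide (y) and 13 mm thick, one on the floor and one at the top; a web 18 mm thick runs between them, centred on the flange width.

The I-beam is on the floor beside the bench on its +x side.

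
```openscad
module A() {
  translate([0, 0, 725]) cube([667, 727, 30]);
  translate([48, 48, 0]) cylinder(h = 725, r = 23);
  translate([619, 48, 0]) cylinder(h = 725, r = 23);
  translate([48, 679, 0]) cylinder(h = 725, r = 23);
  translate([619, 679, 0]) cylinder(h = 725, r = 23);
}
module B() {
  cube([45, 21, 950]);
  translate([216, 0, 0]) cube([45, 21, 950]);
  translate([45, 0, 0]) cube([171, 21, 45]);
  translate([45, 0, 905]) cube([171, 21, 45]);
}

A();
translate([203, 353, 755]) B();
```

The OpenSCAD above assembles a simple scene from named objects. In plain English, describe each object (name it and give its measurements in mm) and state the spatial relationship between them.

A is a rectangular dining table. The top is 667×727×30 mm with its upper surface at z = 755 mm. It stands on four round legs of 46 mm diameter, each leg's bounding box inset 25 mm from the nearest pair of top edges, running from the floor to the underside of the top.

B is a picture frame with a 171×860 mm rectangular opening (x by z) and a uniform 45 mm border on every side. Frame depth is 21 mm along y. It is built from two vertical stiles running the full outside height and two horizontal rails spanning the gap between the stiles.

The picture frame is on top of the table, centred.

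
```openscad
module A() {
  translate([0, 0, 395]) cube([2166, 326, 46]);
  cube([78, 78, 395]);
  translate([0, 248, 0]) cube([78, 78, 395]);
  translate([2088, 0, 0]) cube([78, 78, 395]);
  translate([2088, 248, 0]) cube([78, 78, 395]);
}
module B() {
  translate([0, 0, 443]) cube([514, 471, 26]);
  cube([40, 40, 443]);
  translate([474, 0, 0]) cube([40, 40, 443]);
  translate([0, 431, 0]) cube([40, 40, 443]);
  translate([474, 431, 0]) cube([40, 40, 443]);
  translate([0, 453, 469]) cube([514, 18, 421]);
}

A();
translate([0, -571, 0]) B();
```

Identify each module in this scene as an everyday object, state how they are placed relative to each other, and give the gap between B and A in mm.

A is a bench. B is a chair. The chair is on the floor beside the bench on its −y side. The gap between the chair and the bench is 100 mm.

The chair's nearest face is 100 mm from the bench's −y face.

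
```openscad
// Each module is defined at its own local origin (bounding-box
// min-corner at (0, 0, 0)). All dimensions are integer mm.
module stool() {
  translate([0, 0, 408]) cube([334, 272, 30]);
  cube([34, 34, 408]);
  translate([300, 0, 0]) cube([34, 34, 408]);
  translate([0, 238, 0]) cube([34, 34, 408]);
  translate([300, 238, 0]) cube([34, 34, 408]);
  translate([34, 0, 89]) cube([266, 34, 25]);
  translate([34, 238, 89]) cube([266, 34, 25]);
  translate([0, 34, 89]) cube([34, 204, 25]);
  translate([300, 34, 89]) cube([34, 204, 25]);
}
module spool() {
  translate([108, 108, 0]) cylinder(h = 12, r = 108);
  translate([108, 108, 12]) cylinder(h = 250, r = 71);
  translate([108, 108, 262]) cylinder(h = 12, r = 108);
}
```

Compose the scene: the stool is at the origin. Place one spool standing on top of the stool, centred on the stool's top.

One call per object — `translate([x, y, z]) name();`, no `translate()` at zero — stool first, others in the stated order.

stool();
translate([59, 28, 438]) spool();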